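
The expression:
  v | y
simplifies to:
v | y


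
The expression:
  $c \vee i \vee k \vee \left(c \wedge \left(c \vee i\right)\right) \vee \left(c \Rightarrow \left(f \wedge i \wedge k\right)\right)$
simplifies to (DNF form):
$\text{True}$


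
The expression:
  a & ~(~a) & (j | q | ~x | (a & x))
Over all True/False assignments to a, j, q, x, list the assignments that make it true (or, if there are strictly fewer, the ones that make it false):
is true only for:
  a=True, j=False, q=False, x=False;
  a=True, j=False, q=False, x=True;
  a=True, j=False, q=True, x=False;
  a=True, j=False, q=True, x=True;
  a=True, j=True, q=False, x=False;
  a=True, j=True, q=False, x=True;
  a=True, j=True, q=True, x=False;
  a=True, j=True, q=True, x=True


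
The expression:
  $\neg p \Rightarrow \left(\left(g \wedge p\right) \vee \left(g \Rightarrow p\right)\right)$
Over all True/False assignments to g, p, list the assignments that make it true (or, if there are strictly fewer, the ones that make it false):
is false only for:
  g=True, p=False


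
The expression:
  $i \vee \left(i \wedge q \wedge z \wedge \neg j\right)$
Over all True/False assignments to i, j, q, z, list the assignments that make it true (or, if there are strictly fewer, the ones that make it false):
is true only for:
  i=True, j=False, q=False, z=False;
  i=True, j=False, q=False, z=True;
  i=True, j=False, q=True, z=False;
  i=True, j=False, q=True, z=True;
  i=True, j=True, q=False, z=False;
  i=True, j=True, q=False, z=True;
  i=True, j=True, q=True, z=False;
  i=True, j=True, q=True, z=True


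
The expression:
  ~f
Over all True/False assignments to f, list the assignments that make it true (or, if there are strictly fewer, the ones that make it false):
is true only for:
  f=False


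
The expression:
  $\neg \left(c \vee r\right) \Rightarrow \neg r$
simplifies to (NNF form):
$\text{True}$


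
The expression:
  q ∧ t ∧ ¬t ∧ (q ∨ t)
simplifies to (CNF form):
False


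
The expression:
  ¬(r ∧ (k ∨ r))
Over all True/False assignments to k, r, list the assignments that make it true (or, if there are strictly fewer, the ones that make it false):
is true only for:
  k=False, r=False;
  k=True, r=False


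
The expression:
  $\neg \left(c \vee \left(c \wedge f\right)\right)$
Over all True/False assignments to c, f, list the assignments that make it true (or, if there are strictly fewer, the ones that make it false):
is true only for:
  c=False, f=False;
  c=False, f=True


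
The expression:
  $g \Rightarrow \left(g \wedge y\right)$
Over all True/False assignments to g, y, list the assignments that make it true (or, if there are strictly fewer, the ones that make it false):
is false only for:
  g=True, y=False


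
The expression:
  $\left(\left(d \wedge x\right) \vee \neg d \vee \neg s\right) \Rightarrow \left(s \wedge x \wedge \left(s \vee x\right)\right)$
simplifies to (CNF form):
$s \wedge \left(d \vee x\right)$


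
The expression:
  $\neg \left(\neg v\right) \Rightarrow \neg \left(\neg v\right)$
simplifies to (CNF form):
$\text{True}$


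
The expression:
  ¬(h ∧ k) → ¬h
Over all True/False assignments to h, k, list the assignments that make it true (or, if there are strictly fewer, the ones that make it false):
is false only for:
  h=True, k=False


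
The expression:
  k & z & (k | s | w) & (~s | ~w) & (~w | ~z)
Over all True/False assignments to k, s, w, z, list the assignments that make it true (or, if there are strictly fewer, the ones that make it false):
is true only for:
  k=True, s=False, w=False, z=True;
  k=True, s=True, w=False, z=True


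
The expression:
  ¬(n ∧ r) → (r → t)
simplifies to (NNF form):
n ∨ t ∨ ¬r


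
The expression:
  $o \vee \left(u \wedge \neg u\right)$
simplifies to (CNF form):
$o$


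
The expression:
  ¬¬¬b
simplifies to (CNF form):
¬b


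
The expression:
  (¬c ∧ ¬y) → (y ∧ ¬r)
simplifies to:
c ∨ y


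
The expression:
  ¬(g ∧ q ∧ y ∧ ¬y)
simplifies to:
True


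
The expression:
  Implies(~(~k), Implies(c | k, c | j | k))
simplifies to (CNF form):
True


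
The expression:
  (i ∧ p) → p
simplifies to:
True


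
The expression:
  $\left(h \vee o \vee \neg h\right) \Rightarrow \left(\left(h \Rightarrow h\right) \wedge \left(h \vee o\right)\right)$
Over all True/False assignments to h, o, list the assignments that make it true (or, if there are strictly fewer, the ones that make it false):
is false only for:
  h=False, o=False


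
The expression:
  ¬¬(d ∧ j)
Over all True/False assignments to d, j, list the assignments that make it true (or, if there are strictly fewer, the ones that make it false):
is true only for:
  d=True, j=True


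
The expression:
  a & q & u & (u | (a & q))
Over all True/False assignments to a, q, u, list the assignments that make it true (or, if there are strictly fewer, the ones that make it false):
is true only for:
  a=True, q=True, u=True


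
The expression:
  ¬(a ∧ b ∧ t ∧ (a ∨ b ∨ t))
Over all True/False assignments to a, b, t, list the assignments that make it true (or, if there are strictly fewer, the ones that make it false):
is false only for:
  a=True, b=True, t=True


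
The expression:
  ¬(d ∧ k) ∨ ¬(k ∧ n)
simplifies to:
¬d ∨ ¬k ∨ ¬n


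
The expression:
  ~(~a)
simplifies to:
a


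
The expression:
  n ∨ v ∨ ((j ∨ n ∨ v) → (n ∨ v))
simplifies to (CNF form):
n ∨ v ∨ ¬j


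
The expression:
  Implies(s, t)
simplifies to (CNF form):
t | ~s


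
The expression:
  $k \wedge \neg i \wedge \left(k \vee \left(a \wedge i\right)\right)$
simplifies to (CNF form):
$k \wedge \neg i$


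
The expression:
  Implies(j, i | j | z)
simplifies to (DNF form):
True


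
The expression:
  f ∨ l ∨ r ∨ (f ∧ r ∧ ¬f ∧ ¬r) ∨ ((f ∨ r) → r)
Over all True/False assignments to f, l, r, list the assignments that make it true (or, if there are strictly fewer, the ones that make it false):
is always true.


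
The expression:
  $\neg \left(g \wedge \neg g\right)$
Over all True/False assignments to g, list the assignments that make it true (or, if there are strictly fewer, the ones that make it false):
is always true.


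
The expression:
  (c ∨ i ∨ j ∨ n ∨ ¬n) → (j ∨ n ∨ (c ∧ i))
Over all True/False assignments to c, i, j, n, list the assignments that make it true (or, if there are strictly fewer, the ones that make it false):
is false only for:
  c=False, i=False, j=False, n=False;
  c=False, i=True, j=False, n=False;
  c=True, i=False, j=False, n=False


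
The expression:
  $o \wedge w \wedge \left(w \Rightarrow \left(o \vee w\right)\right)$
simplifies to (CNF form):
$o \wedge w$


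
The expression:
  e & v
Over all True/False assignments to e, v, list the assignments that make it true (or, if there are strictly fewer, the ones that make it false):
is true only for:
  e=True, v=True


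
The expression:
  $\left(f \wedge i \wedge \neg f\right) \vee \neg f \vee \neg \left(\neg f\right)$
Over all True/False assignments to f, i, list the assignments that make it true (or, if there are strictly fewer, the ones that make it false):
is always true.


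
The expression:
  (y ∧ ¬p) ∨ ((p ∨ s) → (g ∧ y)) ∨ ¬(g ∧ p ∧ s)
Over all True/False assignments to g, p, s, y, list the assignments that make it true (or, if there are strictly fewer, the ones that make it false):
is false only for:
  g=True, p=True, s=True, y=False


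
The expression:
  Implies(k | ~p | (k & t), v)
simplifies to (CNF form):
(p | v) & (v | ~k)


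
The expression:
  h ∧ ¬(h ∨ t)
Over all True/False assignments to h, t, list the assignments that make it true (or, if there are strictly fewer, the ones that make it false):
is never true.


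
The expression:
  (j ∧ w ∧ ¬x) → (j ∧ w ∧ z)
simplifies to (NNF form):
x ∨ z ∨ ¬j ∨ ¬w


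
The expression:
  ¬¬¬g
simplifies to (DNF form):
¬g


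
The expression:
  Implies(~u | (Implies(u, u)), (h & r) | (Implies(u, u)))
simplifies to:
True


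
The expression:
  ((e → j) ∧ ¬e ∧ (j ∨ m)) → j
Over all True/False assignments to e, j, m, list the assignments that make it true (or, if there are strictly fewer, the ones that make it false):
is false only for:
  e=False, j=False, m=True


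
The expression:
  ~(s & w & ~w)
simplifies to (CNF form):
True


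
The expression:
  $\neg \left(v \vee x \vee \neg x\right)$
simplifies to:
$\text{False}$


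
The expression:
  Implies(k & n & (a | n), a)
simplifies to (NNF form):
a | ~k | ~n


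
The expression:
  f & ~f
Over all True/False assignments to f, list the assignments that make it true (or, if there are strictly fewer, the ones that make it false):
is never true.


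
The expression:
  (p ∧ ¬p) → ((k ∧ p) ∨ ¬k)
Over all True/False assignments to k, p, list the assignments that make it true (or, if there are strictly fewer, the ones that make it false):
is always true.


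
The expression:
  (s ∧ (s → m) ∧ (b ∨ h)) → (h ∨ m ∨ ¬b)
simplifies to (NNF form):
True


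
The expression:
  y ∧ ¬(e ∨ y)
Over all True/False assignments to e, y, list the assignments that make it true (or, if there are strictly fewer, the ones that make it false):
is never true.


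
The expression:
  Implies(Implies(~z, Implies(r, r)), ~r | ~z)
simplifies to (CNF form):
~r | ~z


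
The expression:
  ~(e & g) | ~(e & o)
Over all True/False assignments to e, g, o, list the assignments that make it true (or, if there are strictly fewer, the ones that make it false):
is false only for:
  e=True, g=True, o=True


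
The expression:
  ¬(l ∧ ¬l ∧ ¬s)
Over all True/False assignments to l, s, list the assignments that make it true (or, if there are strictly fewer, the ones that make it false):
is always true.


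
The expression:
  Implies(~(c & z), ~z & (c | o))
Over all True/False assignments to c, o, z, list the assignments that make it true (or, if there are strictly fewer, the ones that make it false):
is false only for:
  c=False, o=False, z=False;
  c=False, o=False, z=True;
  c=False, o=True, z=True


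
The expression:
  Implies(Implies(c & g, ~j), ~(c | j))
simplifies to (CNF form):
(c | ~j) & (g | ~j) & (j | ~c)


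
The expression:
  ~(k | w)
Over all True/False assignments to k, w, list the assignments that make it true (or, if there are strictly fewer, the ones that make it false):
is true only for:
  k=False, w=False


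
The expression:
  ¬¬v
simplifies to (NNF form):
v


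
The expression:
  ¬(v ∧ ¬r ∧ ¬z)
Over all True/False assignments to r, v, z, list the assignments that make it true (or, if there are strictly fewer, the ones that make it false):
is false only for:
  r=False, v=True, z=False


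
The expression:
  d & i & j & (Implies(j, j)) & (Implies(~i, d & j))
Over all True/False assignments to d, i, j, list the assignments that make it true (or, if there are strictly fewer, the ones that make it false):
is true only for:
  d=True, i=True, j=True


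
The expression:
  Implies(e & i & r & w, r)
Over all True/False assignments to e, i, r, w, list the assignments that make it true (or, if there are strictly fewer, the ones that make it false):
is always true.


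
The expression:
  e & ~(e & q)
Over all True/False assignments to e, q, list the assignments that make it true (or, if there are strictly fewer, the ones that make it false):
is true only for:
  e=True, q=False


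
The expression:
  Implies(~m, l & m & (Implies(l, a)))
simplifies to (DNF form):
m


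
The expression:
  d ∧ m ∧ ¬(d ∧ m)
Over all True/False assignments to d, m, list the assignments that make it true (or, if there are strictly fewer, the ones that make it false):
is never true.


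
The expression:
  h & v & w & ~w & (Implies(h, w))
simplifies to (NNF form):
False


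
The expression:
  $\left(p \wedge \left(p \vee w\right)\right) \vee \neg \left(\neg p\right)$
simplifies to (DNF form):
$p$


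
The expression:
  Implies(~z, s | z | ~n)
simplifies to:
s | z | ~n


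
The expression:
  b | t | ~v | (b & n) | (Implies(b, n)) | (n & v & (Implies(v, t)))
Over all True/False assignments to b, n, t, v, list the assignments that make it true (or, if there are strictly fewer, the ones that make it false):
is always true.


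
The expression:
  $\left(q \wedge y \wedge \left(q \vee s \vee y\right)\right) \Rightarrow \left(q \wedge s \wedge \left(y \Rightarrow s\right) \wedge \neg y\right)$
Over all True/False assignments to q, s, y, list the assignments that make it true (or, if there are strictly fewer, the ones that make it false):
is false only for:
  q=True, s=False, y=True;
  q=True, s=True, y=True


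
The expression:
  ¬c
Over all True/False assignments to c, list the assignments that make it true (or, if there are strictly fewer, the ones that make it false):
is true only for:
  c=False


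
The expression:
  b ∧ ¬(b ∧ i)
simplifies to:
b ∧ ¬i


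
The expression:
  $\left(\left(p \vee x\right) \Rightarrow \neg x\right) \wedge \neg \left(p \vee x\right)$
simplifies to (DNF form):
$\neg p \wedge \neg x$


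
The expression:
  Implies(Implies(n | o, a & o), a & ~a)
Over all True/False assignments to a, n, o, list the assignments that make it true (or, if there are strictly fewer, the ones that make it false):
is true only for:
  a=False, n=False, o=True;
  a=False, n=True, o=False;
  a=False, n=True, o=True;
  a=True, n=True, o=False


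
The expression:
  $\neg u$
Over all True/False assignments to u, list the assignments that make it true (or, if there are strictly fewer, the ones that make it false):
is true only for:
  u=False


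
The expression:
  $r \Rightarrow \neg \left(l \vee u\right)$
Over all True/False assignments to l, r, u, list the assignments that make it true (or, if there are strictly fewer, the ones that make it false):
is false only for:
  l=False, r=True, u=True;
  l=True, r=True, u=False;
  l=True, r=True, u=True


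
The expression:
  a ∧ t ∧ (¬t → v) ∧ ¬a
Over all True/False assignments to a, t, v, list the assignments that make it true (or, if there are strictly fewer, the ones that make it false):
is never true.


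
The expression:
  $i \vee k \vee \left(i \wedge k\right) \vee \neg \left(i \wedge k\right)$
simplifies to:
$\text{True}$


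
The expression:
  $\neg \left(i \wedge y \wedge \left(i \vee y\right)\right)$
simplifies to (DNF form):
$\neg i \vee \neg y$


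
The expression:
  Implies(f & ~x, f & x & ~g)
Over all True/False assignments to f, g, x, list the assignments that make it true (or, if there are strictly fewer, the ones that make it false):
is false only for:
  f=True, g=False, x=False;
  f=True, g=True, x=False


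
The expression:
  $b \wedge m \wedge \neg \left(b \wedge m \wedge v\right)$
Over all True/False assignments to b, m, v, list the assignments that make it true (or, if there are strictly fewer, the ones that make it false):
is true only for:
  b=True, m=True, v=False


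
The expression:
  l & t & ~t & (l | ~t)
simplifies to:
False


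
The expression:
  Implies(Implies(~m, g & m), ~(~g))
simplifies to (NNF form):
g | ~m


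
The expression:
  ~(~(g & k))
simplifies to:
g & k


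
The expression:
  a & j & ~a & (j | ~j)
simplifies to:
False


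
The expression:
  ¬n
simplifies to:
¬n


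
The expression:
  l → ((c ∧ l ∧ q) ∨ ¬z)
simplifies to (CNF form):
(c ∨ ¬l ∨ ¬z) ∧ (q ∨ ¬l ∨ ¬z)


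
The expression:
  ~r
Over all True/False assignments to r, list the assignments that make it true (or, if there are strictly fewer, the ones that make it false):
is true only for:
  r=False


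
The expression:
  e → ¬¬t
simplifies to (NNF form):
t ∨ ¬e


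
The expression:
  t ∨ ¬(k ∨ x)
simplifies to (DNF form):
t ∨ (¬k ∧ ¬x)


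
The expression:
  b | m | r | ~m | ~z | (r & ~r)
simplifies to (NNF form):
True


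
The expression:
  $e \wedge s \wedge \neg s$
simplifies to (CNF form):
$\text{False}$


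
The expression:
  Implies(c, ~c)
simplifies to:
~c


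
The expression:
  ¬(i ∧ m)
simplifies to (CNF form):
¬i ∨ ¬m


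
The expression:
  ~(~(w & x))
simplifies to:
w & x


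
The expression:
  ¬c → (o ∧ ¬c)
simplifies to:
c ∨ o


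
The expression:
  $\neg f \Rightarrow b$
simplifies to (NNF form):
$b \vee f$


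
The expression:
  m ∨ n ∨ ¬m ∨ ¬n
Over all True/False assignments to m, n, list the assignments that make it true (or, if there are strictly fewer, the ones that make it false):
is always true.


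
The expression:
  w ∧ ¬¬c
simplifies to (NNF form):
c ∧ w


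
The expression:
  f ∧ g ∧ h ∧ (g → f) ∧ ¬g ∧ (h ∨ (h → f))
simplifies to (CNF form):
False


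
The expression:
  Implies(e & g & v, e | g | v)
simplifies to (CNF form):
True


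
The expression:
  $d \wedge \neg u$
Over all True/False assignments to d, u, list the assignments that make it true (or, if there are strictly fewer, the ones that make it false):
is true only for:
  d=True, u=False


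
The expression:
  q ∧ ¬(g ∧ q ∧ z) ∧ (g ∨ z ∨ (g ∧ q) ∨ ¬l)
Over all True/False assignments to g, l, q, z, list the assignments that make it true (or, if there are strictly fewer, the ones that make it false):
is true only for:
  g=False, l=False, q=True, z=False;
  g=False, l=False, q=True, z=True;
  g=False, l=True, q=True, z=True;
  g=True, l=False, q=True, z=False;
  g=True, l=True, q=True, z=False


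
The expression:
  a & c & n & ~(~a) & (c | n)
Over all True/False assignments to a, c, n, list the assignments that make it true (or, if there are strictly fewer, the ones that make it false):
is true only for:
  a=True, c=True, n=True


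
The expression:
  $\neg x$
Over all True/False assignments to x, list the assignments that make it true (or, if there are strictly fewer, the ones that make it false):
is true only for:
  x=False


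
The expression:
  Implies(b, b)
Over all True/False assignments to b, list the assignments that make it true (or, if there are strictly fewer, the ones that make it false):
is always true.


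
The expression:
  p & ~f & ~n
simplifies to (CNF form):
p & ~f & ~n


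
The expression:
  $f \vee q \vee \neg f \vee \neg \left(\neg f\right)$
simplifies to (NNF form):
$\text{True}$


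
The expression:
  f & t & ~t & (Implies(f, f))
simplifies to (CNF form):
False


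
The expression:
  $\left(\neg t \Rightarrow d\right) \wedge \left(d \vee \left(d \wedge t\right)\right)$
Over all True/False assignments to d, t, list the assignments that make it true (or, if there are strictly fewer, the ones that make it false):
is true only for:
  d=True, t=False;
  d=True, t=True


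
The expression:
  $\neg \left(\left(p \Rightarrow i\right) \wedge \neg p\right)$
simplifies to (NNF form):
$p$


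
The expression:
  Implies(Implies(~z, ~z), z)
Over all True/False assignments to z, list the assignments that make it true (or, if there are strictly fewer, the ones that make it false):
is true only for:
  z=True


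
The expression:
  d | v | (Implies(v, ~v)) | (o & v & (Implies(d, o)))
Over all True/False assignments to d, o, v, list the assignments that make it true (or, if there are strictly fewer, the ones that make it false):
is always true.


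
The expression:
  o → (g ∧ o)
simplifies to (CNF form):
g ∨ ¬o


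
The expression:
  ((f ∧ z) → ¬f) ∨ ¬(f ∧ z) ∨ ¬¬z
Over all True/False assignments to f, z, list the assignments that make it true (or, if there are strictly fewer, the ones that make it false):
is always true.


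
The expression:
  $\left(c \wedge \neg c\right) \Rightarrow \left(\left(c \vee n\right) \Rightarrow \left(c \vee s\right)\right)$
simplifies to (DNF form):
$\text{True}$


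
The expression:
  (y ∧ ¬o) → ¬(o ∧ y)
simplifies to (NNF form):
True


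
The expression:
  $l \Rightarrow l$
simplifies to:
$\text{True}$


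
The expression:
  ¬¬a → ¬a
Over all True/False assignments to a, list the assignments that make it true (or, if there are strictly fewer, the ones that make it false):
is true only for:
  a=False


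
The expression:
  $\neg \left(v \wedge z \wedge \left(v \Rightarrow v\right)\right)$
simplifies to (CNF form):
$\neg v \vee \neg z$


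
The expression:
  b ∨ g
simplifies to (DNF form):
b ∨ g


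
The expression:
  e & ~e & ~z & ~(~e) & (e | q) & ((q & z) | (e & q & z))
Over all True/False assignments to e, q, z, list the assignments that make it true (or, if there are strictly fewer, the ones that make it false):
is never true.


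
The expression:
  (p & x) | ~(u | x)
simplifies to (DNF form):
(p & x) | (~u & ~x)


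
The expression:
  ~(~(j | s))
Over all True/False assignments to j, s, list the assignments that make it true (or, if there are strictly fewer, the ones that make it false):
is false only for:
  j=False, s=False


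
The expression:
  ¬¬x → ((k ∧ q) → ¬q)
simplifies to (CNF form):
¬k ∨ ¬q ∨ ¬x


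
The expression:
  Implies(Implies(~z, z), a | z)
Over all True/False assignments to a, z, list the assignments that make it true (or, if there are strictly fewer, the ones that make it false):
is always true.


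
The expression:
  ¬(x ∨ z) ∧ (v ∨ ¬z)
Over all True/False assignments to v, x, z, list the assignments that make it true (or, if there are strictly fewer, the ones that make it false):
is true only for:
  v=False, x=False, z=False;
  v=True, x=False, z=False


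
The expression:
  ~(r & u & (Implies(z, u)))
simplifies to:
~r | ~u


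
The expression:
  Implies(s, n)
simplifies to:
n | ~s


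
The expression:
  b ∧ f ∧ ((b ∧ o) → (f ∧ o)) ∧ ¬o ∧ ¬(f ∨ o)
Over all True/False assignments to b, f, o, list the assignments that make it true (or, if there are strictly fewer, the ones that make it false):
is never true.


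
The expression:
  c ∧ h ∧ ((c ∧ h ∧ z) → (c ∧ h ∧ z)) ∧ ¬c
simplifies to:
False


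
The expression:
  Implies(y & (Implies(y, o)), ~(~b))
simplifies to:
b | ~o | ~y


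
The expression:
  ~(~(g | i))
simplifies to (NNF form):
g | i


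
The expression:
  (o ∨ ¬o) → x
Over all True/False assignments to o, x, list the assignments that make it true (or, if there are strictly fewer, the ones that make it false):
is true only for:
  o=False, x=True;
  o=True, x=True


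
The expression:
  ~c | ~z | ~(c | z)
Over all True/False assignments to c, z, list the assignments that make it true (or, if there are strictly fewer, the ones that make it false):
is false only for:
  c=True, z=True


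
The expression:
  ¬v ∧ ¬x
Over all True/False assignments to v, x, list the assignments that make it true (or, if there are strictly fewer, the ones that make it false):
is true only for:
  v=False, x=False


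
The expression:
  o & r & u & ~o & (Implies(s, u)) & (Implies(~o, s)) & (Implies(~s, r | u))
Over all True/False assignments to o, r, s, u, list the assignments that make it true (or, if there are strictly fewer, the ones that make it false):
is never true.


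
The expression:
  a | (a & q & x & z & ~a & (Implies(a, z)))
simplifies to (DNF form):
a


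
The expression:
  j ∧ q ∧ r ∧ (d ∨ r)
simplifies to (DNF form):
j ∧ q ∧ r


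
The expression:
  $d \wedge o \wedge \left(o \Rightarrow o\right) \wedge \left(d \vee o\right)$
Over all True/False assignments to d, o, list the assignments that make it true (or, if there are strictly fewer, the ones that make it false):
is true only for:
  d=True, o=True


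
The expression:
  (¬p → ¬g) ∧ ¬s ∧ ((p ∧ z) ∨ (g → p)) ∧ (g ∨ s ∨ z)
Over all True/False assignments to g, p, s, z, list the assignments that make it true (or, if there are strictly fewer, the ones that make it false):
is true only for:
  g=False, p=False, s=False, z=True;
  g=False, p=True, s=False, z=True;
  g=True, p=True, s=False, z=False;
  g=True, p=True, s=False, z=True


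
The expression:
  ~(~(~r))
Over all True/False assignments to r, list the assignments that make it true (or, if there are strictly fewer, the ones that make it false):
is true only for:
  r=False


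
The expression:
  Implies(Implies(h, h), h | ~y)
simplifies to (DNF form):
h | ~y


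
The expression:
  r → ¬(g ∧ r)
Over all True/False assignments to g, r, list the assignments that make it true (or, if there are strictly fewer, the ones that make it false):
is false only for:
  g=True, r=True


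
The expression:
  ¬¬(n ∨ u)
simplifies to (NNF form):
n ∨ u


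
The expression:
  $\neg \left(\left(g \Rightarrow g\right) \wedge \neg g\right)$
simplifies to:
$g$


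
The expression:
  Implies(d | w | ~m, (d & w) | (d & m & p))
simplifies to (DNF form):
(d & w) | (m & p & ~w) | (m & ~d & ~w)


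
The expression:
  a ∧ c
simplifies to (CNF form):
a ∧ c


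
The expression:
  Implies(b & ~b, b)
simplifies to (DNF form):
True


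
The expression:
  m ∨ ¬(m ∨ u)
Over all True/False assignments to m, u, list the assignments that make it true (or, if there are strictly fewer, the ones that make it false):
is false only for:
  m=False, u=True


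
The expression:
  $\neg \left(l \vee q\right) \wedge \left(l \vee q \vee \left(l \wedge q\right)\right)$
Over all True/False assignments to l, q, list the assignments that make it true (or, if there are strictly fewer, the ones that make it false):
is never true.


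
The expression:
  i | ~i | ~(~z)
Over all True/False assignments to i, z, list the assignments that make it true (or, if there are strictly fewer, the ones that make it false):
is always true.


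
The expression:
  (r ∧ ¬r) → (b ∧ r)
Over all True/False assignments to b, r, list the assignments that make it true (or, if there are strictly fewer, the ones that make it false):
is always true.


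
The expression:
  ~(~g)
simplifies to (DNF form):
g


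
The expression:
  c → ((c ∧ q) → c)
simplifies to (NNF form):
True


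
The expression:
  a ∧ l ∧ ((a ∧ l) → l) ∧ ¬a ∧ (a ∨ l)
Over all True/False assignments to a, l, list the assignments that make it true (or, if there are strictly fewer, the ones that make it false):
is never true.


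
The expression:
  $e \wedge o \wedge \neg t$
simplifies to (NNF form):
$e \wedge o \wedge \neg t$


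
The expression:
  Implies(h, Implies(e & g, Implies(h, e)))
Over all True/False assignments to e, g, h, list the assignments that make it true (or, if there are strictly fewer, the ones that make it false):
is always true.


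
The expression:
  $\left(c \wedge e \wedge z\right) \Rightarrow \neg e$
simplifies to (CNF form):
$\neg c \vee \neg e \vee \neg z$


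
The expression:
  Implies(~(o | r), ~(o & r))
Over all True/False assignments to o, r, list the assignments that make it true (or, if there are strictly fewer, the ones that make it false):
is always true.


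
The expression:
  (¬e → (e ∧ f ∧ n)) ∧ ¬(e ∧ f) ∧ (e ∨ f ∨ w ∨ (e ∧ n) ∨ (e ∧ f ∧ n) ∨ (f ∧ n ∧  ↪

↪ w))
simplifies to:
e ∧ ¬f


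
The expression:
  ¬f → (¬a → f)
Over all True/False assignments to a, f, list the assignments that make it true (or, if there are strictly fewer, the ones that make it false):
is false only for:
  a=False, f=False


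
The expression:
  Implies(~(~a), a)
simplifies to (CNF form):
True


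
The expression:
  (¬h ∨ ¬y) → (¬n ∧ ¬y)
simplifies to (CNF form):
(h ∨ ¬y) ∧ (y ∨ ¬n)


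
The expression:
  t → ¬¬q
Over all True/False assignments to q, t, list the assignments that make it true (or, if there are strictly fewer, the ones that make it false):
is false only for:
  q=False, t=True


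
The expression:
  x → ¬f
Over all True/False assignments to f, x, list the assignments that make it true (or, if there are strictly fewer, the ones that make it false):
is false only for:
  f=True, x=True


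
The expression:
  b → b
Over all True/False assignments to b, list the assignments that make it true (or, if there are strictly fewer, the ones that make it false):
is always true.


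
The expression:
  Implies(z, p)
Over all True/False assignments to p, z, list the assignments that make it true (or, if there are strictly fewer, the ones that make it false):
is false only for:
  p=False, z=True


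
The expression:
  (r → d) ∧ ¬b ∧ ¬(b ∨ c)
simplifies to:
¬b ∧ ¬c ∧ (d ∨ ¬r)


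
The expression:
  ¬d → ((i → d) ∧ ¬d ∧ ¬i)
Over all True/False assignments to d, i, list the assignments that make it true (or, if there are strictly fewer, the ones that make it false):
is false only for:
  d=False, i=True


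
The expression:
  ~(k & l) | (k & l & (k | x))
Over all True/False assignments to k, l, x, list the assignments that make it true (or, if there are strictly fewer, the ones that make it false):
is always true.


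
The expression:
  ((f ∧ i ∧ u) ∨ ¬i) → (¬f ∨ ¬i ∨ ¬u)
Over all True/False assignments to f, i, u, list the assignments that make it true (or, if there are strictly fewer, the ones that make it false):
is false only for:
  f=True, i=True, u=True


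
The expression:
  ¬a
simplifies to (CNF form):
¬a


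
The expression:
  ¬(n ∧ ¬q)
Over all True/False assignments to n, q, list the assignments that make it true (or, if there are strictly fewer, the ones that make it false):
is false only for:
  n=True, q=False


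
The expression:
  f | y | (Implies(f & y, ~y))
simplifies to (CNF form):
True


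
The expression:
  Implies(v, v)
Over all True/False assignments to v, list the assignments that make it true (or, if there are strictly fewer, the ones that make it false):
is always true.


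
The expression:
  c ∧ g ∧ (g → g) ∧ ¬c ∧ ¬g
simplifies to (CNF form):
False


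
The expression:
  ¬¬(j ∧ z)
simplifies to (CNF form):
j ∧ z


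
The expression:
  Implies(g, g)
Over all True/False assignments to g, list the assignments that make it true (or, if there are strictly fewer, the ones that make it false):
is always true.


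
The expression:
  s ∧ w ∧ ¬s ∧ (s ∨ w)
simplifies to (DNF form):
False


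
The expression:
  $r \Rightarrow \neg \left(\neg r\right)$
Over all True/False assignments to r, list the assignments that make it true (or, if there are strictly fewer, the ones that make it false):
is always true.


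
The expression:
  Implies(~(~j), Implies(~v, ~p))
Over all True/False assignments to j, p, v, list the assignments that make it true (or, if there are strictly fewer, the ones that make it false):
is false only for:
  j=True, p=True, v=False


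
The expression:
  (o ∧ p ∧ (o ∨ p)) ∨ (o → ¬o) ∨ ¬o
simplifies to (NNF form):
p ∨ ¬o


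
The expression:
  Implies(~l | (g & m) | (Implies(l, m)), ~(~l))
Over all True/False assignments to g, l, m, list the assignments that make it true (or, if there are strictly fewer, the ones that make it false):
is true only for:
  g=False, l=True, m=False;
  g=False, l=True, m=True;
  g=True, l=True, m=False;
  g=True, l=True, m=True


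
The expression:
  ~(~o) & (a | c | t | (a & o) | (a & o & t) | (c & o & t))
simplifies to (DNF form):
(a & o) | (c & o) | (o & t)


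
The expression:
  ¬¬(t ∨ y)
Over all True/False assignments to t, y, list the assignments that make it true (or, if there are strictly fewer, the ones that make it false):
is false only for:
  t=False, y=False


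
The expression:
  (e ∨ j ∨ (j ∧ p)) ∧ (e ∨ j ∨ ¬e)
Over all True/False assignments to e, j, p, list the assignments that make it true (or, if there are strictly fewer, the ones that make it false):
is false only for:
  e=False, j=False, p=False;
  e=False, j=False, p=True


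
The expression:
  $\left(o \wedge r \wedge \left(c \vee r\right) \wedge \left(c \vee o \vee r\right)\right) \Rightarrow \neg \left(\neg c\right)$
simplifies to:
$c \vee \neg o \vee \neg r$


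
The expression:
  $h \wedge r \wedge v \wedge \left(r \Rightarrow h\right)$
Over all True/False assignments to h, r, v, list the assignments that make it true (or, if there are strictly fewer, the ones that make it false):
is true only for:
  h=True, r=True, v=True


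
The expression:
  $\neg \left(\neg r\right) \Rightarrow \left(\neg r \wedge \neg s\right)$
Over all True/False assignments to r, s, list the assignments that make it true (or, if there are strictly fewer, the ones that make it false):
is true only for:
  r=False, s=False;
  r=False, s=True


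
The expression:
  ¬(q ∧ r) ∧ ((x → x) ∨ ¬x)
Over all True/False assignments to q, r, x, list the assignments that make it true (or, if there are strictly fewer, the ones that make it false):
is false only for:
  q=True, r=True, x=False;
  q=True, r=True, x=True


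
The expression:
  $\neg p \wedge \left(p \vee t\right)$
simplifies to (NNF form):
$t \wedge \neg p$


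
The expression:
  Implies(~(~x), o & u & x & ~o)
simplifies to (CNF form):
~x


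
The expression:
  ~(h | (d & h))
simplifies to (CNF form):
~h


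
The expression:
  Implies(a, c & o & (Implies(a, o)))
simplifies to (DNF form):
~a | (c & o)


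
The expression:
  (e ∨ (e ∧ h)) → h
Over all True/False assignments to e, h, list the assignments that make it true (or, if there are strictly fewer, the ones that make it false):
is false only for:
  e=True, h=False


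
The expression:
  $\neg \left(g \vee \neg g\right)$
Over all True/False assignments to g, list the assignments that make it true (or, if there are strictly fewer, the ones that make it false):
is never true.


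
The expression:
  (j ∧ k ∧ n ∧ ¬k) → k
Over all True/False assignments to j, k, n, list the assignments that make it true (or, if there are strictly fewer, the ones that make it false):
is always true.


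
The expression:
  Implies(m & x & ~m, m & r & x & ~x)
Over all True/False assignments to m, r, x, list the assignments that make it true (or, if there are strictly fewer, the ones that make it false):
is always true.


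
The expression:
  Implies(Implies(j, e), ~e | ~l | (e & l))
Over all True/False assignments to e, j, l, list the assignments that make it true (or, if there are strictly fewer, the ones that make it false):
is always true.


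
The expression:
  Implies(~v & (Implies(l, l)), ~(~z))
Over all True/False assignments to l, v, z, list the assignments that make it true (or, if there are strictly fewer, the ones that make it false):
is false only for:
  l=False, v=False, z=False;
  l=True, v=False, z=False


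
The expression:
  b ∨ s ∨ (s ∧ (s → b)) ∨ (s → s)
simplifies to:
True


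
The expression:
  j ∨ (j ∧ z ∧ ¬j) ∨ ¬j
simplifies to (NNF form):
True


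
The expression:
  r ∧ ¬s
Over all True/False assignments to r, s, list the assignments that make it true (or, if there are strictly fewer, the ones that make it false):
is true only for:
  r=True, s=False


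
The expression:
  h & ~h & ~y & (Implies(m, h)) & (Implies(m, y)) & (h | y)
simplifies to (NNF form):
False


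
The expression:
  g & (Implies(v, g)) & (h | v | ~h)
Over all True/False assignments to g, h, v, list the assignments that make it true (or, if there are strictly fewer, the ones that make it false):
is true only for:
  g=True, h=False, v=False;
  g=True, h=False, v=True;
  g=True, h=True, v=False;
  g=True, h=True, v=True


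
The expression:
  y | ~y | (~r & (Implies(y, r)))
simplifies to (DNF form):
True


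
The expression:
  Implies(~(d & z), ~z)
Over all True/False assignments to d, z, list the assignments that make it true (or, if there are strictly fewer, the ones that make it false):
is false only for:
  d=False, z=True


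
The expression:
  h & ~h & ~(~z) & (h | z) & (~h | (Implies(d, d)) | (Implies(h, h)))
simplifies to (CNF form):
False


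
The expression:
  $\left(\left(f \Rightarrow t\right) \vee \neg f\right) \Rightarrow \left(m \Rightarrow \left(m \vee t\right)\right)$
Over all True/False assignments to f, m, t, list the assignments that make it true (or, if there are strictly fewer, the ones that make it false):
is always true.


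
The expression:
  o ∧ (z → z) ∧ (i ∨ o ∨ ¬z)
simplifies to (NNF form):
o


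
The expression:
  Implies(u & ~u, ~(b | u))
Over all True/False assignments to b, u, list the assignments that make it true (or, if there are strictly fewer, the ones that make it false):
is always true.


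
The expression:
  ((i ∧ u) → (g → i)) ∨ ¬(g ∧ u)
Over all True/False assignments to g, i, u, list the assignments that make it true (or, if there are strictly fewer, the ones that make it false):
is always true.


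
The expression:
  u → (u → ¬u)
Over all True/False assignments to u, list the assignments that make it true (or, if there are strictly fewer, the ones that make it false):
is true only for:
  u=False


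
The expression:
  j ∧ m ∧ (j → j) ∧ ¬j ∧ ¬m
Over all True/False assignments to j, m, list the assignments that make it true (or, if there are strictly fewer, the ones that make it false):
is never true.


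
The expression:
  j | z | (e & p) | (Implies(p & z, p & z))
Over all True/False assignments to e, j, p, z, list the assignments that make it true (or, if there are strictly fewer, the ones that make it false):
is always true.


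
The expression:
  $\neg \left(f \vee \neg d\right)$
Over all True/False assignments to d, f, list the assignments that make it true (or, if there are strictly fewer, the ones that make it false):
is true only for:
  d=True, f=False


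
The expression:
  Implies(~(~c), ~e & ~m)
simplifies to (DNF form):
~c | (~e & ~m)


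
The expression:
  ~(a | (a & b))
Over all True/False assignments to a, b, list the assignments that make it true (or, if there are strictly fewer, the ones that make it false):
is true only for:
  a=False, b=False;
  a=False, b=True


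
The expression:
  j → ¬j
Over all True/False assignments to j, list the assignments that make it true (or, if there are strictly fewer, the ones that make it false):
is true only for:
  j=False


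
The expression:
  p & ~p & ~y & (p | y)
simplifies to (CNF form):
False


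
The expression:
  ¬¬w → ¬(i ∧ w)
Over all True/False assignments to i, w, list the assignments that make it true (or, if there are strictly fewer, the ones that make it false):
is false only for:
  i=True, w=True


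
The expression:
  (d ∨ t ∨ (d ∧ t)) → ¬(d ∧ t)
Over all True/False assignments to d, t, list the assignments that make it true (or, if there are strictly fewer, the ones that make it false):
is false only for:
  d=True, t=True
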